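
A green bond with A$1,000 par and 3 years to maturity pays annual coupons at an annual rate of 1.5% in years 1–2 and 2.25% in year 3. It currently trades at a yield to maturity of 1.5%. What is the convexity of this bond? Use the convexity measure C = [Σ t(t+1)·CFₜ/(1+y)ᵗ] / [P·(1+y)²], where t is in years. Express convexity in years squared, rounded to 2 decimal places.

With y = 0.015:
  t   CF        PV=CF/(1+0.015)^t    t·PV        t(t+1)·PV
  1        15.00        14.7783        14.7783          29.5567
  2        15.00        14.5599        29.1199          87.3596
  3     1,022.50       977.8341     2,933.5024      11,734.0095
  Σ                  1,007.1724     2,977.4006      11,850.9257
P = 1,007.1724.
Convexity = Σ t(t+1)·PV / [P·(1+y)²] = 11,850.9257 / (1,007.1724 × 1.030225) = 11.42132.

11.42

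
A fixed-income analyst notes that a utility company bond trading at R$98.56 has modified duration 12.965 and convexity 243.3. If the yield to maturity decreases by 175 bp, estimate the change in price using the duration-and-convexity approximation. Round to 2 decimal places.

Duration effect: -D_mod·Δy = -12.965 × (-0.0175) = +0.2268875
Convexity effect: ½·C·(Δy)² = 0.5 × 243.3 × (-0.0175)² = +0.0372553125
ΔP/P ≈ +0.2268875 + 0.0372553125 = +0.2641428125
ΔP ≈ 98.56 × (+0.2641428125) = +26.0339156.

+R$26.03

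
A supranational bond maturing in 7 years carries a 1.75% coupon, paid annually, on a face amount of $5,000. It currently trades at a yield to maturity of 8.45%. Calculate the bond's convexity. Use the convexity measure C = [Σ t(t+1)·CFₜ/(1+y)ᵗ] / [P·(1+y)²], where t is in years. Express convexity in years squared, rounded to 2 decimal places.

43.56

With y = 0.0845:
  t   CF        PV=CF/(1+0.0845)^t    t·PV        t(t+1)·PV
  1        87.50        80.6823        80.6823         161.3647
  2        87.50        74.3959       148.7918         446.3753
  3        87.50        68.5993       205.7978         823.1910
  4        87.50        63.2543       253.0171       1,265.0853
  5        87.50        58.3257       291.6287       1,749.7723
  6        87.50        53.7812       322.6874       2,258.8116
  7     5,087.50     2,883.3511    20,183.4577     161,467.6612
  Σ                  3,282.3898    21,486.0627     168,172.2615
P = 3,282.3898.
Convexity = Σ t(t+1)·PV / [P·(1+y)²] = 168,172.2615 / (3,282.3898 × 1.176140) = 43.56173.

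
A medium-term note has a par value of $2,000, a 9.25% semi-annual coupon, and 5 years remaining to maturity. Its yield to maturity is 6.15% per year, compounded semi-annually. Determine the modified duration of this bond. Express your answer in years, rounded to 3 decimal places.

Periodic yield y = 0.03075. First find Macaulay duration:
  t   CF        PV=CF/(1+0.03075)^t    t·PV
  1        92.50        89.7405        89.7405
  2        92.50        87.0633       174.1266
  3        92.50        84.4660       253.3979
  4        92.50        81.9461       327.7845
  5        92.50        79.5014       397.5072
  6        92.50        77.1297       462.7782
  7        92.50        74.8287       523.8011
  8        92.50        72.5964       580.7711
  9        92.50        70.4306       633.8758
  10    2,092.50     1,545.7243    15,457.2429
  Σ                  2,263.4270    18,901.0256
P = 2,263.4270; Macaulay duration = 18,901.0256 / 2,263.4270 = 8.35062 half-year periods = 4.17531 years.
Modified duration = D_Mac / (1 + y) = 4.17531 / 1.03075 = 4.05075 years.

4.051 years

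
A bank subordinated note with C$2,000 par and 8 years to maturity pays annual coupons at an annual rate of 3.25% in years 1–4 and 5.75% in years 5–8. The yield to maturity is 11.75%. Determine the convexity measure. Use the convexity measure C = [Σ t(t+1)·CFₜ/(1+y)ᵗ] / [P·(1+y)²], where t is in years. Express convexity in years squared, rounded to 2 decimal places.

With y = 0.1175:
  t   CF        PV=CF/(1+0.1175)^t    t·PV        t(t+1)·PV
  1        65.00        58.1655        58.1655         116.3311
  2        65.00        52.0497       104.0994         312.2982
  3        65.00        46.5769       139.7308         558.9230
  4        65.00        41.6796       166.7183         833.5914
  5       115.00        65.9873       329.9364       1,979.6182
  6       115.00        59.0490       354.2941       2,480.0586
  7       115.00        52.8403       369.8820       2,959.0557
  8     2,115.00       869.6212     6,956.9696      62,612.7262
  Σ                  1,245.9695     8,479.7960      71,852.6025
P = 1,245.9695.
Convexity = Σ t(t+1)·PV / [P·(1+y)²] = 71,852.6025 / (1,245.9695 × 1.248806) = 46.17852.

46.18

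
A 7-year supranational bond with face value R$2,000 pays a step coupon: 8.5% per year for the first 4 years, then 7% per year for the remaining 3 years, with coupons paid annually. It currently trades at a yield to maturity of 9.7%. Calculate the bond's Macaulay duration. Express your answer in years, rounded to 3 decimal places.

5.492 years

Periodic yield y = 0.097. Discount each cash flow and weight by its year:
  t   CF        PV=CF/(1+0.097)^t    t·PV
  1       170.00       154.9681       154.9681
  2       170.00       141.2654       282.5307
  3       170.00       128.7743       386.3228
  4       170.00       117.3877       469.5506
  5       140.00        88.1241       440.6207
  6       140.00        80.3319       481.9917
  7     2,140.00     1,119.3538     7,835.4766
  Σ                  1,830.2052    10,051.4612
Price P = Σ PV = 1,830.2052.
Macaulay duration = Σ(t·PV) / P = 10,051.4612 / 1,830.2052 = 5.49199 years.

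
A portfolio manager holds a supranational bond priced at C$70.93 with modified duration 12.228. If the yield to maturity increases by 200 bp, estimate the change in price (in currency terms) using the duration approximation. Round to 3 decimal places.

Duration approximation: ΔP/P ≈ -D_mod · Δy = -12.228 × (+0.02) = -0.244560.
ΔP ≈ 70.93 × (-0.244560) = -17.3466408.

-C$17.347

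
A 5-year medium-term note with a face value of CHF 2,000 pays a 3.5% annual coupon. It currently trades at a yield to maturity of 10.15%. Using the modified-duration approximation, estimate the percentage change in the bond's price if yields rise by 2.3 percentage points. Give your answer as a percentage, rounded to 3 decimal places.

-9.632%

Periodic yield y = 0.1015. Modified duration first:
  t   CF        PV=CF/(1+0.1015)^t    t·PV
  1        70.00        63.5497        63.5497
  2        70.00        57.6938       115.3876
  3        70.00        52.3775       157.1324
  4        70.00        47.5510       190.2042
  5     2,070.00     1,276.5794     6,382.8971
  Σ                  1,497.7514     6,909.1709
P = 1,497.7514; D_Mac = 4.61303 yrs; D_mod = 4.61303/(1+0.1015) = 4.18795 yrs.
ΔP/P ≈ -D_mod · Δy = -4.18795 × (+0.023) = -0.096323 = -9.6323%.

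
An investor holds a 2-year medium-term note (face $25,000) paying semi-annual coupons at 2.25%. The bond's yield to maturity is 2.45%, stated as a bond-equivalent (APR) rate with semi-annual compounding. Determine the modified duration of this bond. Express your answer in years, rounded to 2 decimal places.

1.94 years

Periodic yield y = 0.01225. First find Macaulay duration:
  t   CF        PV=CF/(1+0.01225)^t    t·PV
  1       281.25       277.8464       277.8464
  2       281.25       274.4840       548.9679
  3       281.25       271.1622       813.4866
  4    25,281.25    24,079.4965    96,317.9860
  Σ                 24,902.9890    97,958.2869
P = 24,902.9890; Macaulay duration = 97,958.2869 / 24,902.9890 = 3.93360 half-year periods = 1.96680 years.
Modified duration = D_Mac / (1 + y) = 1.96680 / 1.01225 = 1.94300 years.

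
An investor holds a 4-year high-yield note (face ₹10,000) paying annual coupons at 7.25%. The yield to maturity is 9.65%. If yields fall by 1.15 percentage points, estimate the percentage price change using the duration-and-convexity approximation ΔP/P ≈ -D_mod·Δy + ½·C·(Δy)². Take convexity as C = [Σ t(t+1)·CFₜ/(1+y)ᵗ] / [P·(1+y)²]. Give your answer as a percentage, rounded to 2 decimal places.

+3.87%

With y = 0.0965:
  t   CF        PV=CF/(1+0.0965)^t    t·PV        t(t+1)·PV
  1       725.00       661.1947       661.1947       1,322.3894
  2       725.00       603.0048     1,206.0095       3,618.0285
  3       725.00       549.9359     1,649.8078       6,599.2312
  4    10,725.00     7,419.2970    29,677.1880     148,385.9401
  Σ                  9,233.4324    33,194.2000     159,925.5892
P = 9,233.4324; D_Mac = 3.59500 yrs; D_mod = 3.27861 yrs; C = 14.40580.
Duration effect: -3.27861 × (-0.0115) = +0.037704
Convexity effect: 0.5 × 14.40580 × (-0.0115)² = +0.0009526
ΔP/P ≈ +0.037704 + 0.0009526 = +0.038657 = +3.8657%.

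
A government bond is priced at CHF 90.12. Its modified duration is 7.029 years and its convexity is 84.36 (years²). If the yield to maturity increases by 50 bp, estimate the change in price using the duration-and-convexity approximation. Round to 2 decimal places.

Duration effect: -D_mod·Δy = -7.029 × (+0.005) = -0.035145
Convexity effect: ½·C·(Δy)² = 0.5 × 84.36 × (0.005)² = +0.0010545
ΔP/P ≈ -0.035145 + 0.0010545 = -0.0340905
ΔP ≈ 90.12 × (-0.0340905) = -3.07223586.

-CHF 3.07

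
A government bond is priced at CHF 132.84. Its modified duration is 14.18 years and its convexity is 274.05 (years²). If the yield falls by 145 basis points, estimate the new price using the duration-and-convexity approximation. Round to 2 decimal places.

CHF 163.98

Duration effect: -D_mod·Δy = -14.18 × (-0.0145) = +0.205610
Convexity effect: ½·C·(Δy)² = 0.5 × 274.05 × (-0.0145)² = +0.02880950625
ΔP/P ≈ +0.205610 + 0.02880950625 = +0.23441950625
New price ≈ 132.84 × (1 + 0.23441950625) = 163.98028721025.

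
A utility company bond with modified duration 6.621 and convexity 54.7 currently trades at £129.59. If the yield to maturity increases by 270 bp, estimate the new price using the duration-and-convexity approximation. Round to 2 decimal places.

Duration effect: -D_mod·Δy = -6.621 × (+0.027) = -0.178767
Convexity effect: ½·C·(Δy)² = 0.5 × 54.7 × (0.027)² = +0.01993815
ΔP/P ≈ -0.178767 + 0.01993815 = -0.15882885
New price ≈ 129.59 × (1 - 0.15882885) = 109.0073693285.

£109.01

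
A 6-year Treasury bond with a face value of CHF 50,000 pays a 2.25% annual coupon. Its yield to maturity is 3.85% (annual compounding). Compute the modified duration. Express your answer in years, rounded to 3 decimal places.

5.452 years

Periodic yield y = 0.0385. First find Macaulay duration:
  t   CF        PV=CF/(1+0.0385)^t    t·PV
  1     1,125.00     1,083.2932     1,083.2932
  2     1,125.00     1,043.1326     2,086.2652
  3     1,125.00     1,004.4609     3,013.3826
  4     1,125.00       967.2228     3,868.8911
  5     1,125.00       931.3652     4,656.8261
  6    51,125.00    40,756.2592   244,537.5553
  Σ                 45,785.7339   259,246.2136
P = 45,785.7339; Macaulay duration = 259,246.2136 / 45,785.7339 = 5.66216 years.
Modified duration = D_Mac / (1 + y) = 5.66216 / 1.0385 = 5.45225 years.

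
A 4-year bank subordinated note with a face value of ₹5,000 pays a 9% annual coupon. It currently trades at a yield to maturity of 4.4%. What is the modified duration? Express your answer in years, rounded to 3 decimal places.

3.418 years

Periodic yield y = 0.044. First find Macaulay duration:
  t   CF        PV=CF/(1+0.044)^t    t·PV
  1       450.00       431.0345       431.0345
  2       450.00       412.8683       825.7366
  3       450.00       395.4677     1,186.4031
  4     5,450.00     4,587.6947    18,350.7787
  Σ                  5,827.0651    20,793.9529
P = 5,827.0651; Macaulay duration = 20,793.9529 / 5,827.0651 = 3.56851 years.
Modified duration = D_Mac / (1 + y) = 3.56851 / 1.044 = 3.41812 years.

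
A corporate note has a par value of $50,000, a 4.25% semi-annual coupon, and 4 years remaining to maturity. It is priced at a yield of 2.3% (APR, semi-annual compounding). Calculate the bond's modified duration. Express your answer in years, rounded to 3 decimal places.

3.690 years

Periodic yield y = 0.0115. First find Macaulay duration:
  t   CF        PV=CF/(1+0.0115)^t    t·PV
  1     1,062.50     1,050.4202     1,050.4202
  2     1,062.50     1,038.4777     2,076.9553
  3     1,062.50     1,026.6710     3,080.0129
  4     1,062.50     1,014.9985     4,059.9939
  5     1,062.50     1,003.4587     5,017.2935
  6     1,062.50       992.0501     5,952.3007
  7     1,062.50       980.7713     6,865.3988
  8    51,062.50    46,598.8262   372,790.6095
  Σ                 53,705.6735   400,892.9848
P = 53,705.6735; Macaulay duration = 400,892.9848 / 53,705.6735 = 7.46463 half-year periods = 3.73232 years.
Modified duration = D_Mac / (1 + y) = 3.73232 / 1.0115 = 3.68988 years.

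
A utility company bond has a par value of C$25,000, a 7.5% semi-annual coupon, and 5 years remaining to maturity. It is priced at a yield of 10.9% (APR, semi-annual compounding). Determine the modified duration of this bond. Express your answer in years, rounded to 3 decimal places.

Periodic yield y = 0.0545. First find Macaulay duration:
  t   CF        PV=CF/(1+0.0545)^t    t·PV
  1       937.50       889.0469       889.0469
  2       937.50       843.0981     1,686.1962
  3       937.50       799.5240     2,398.5721
  4       937.50       758.2020     3,032.8081
  5       937.50       719.0157     3,595.0784
  6       937.50       681.8546     4,091.1276
  7       937.50       646.6141     4,526.2989
  8       937.50       613.1950     4,905.5600
  9       937.50       581.5031     5,233.5277
  10   25,937.50    15,256.7586   152,567.5855
  Σ                 21,788.8121   182,925.8014
P = 21,788.8121; Macaulay duration = 182,925.8014 / 21,788.8121 = 8.39540 half-year periods = 4.19770 years.
Modified duration = D_Mac / (1 + y) = 4.19770 / 1.0545 = 3.98075 years.

3.981 years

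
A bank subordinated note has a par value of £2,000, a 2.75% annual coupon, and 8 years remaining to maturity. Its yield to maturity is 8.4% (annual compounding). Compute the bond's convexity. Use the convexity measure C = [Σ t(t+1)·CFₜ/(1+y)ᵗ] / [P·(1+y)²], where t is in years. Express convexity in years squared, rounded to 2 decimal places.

With y = 0.084:
  t   CF        PV=CF/(1+0.084)^t    t·PV        t(t+1)·PV
  1        55.00        50.7380        50.7380         101.4760
  2        55.00        46.8063        93.6126         280.8377
  3        55.00        43.1792       129.5377         518.1507
  4        55.00        39.8332       159.3329         796.6647
  5        55.00        36.7465       183.7326       1,102.3958
  6        55.00        33.8990       203.3941       1,423.7584
  7        55.00        31.2721       218.9050       1,751.2403
  8     2,055.00     1,077.8978     8,623.1821      77,608.6386
  Σ                  1,360.3722     9,662.4350      83,583.1620
P = 1,360.3722.
Convexity = Σ t(t+1)·PV / [P·(1+y)²] = 83,583.1620 / (1,360.3722 × 1.175056) = 52.28806.

52.29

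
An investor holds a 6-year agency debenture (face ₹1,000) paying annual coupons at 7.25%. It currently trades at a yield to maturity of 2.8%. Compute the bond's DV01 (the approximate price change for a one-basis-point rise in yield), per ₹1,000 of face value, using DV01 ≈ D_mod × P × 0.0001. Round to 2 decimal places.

₹0.63

Periodic yield y = 0.028.
  t   CF        PV=CF/(1+0.028)^t    t·PV
  1        72.50        70.5253        70.5253
  2        72.50        68.6044       137.2087
  3        72.50        66.7358       200.2073
  4        72.50        64.9181       259.6722
  5        72.50        63.1499       315.7493
  6     1,072.50       908.7378     5,452.4270
  Σ                  1,242.6712     6,435.7900
P = 1,242.6712; D_Mac = 5.17900 yrs; D_mod = 5.03793 yrs.
DV01 ≈ 5.03793 × 1,242.6712 × 0.0001 = 0.626050.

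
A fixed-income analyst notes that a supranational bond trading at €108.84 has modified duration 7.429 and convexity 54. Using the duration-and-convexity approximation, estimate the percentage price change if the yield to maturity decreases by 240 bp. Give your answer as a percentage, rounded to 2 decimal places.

+19.38%

Duration effect: -D_mod·Δy = -7.429 × (-0.024) = +0.178296
Convexity effect: ½·C·(Δy)² = 0.5 × 54 × (-0.024)² = +0.0155520
ΔP/P ≈ +0.178296 + 0.0155520 = +0.193848
= +19.3848%.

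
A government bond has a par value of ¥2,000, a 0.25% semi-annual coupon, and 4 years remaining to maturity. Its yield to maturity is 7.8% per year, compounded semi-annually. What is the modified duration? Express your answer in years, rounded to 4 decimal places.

3.8296 years

Periodic yield y = 0.039. First find Macaulay duration:
  t   CF        PV=CF/(1+0.039)^t    t·PV
  1         2.50         2.4062         2.4062
  2         2.50         2.3158         4.6317
  3         2.50         2.2289         6.6867
  4         2.50         2.1452         8.5810
  5         2.50         2.0647        10.3236
  6         2.50         1.9872        11.9233
  7         2.50         1.9126        13.3884
  8     2,002.50     1,474.5114    11,796.0915
  Σ                  1,489.5722    11,854.0324
P = 1,489.5722; Macaulay duration = 11,854.0324 / 1,489.5722 = 7.95801 half-year periods = 3.97901 years.
Modified duration = D_Mac / (1 + y) = 3.97901 / 1.039 = 3.82965 years.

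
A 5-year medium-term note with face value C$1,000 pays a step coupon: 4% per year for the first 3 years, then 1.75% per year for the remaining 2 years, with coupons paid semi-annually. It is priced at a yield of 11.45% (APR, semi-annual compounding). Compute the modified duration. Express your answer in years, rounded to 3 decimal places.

Periodic yield y = 0.05725. First find Macaulay duration:
  t   CF        PV=CF/(1+0.05725)^t    t·PV
  1        20.00        18.9170        18.9170
  2        20.00        17.8926        35.7853
  3        20.00        16.9238        50.7713
  4        20.00        16.0073        64.0294
  5        20.00        15.1405        75.7027
  6        20.00        14.3207        85.9241
  7         8.75         5.9260        41.4822
  8         8.75         5.6051        44.8411
  9         8.75         5.3016        47.7146
  10    1,008.75       578.1048     5,781.0485
  Σ                    694.1396     6,246.2162
P = 694.1396; Macaulay duration = 6,246.2162 / 694.1396 = 8.99850 half-year periods = 4.49925 years.
Modified duration = D_Mac / (1 + y) = 4.49925 / 1.05725 = 4.25562 years.

4.256 years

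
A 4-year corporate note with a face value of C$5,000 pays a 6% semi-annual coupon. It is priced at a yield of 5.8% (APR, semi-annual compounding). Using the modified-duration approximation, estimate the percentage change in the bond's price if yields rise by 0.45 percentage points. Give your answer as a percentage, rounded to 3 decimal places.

-1.582%

Periodic yield y = 0.029. Modified duration first:
  t   CF        PV=CF/(1+0.029)^t    t·PV
  1       150.00       145.7726       145.7726
  2       150.00       141.6643       283.3287
  3       150.00       137.6718       413.0155
  4       150.00       133.7919       535.1675
  5       150.00       130.0213       650.1063
  6       150.00       126.3569       758.1415
  7       150.00       122.7958       859.5708
  8     5,150.00     4,097.1723    32,777.3786
  Σ                  5,035.2470    36,422.4816
P = 5,035.2470; D_Mac = 7.23350 half-year periods = 3.61675 yrs; D_mod = 3.61675/(1+0.029) = 3.51482 yrs.
ΔP/P ≈ -D_mod · Δy = -3.51482 × (+0.0045) = -0.015817 = -1.5817%.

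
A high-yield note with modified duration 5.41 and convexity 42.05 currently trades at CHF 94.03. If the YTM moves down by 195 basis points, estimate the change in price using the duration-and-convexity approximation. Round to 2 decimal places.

Duration effect: -D_mod·Δy = -5.41 × (-0.0195) = +0.105495
Convexity effect: ½·C·(Δy)² = 0.5 × 42.05 × (-0.0195)² = +0.00799475625
ΔP/P ≈ +0.105495 + 0.00799475625 = +0.11348975625
ΔP ≈ 94.03 × (+0.11348975625) = +10.6714417801875.

+CHF 10.67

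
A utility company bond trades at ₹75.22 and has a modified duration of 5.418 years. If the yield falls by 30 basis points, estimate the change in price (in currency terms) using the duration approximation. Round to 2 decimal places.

Duration approximation: ΔP/P ≈ -D_mod · Δy = -5.418 × (-0.003) = +0.016254.
ΔP ≈ 75.22 × (+0.016254) = +1.22262588.

+₹1.22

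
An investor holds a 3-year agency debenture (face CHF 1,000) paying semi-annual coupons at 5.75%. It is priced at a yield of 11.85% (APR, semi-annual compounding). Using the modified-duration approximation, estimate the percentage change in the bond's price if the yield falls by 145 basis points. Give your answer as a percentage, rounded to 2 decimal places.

+3.80%

Periodic yield y = 0.05925. Modified duration first:
  t   CF        PV=CF/(1+0.05925)^t    t·PV
  1        28.75        27.1418        27.1418
  2        28.75        25.6236        51.2473
  3        28.75        24.1904        72.5711
  4        28.75        22.8373        91.3490
  5        28.75        21.5598       107.7992
  6     1,028.75       728.3146     4,369.8876
  Σ                    849.6675     4,719.9960
P = 849.6675; D_Mac = 5.55511 half-year periods = 2.77755 yrs; D_mod = 2.77755/(1+0.05925) = 2.62219 yrs.
ΔP/P ≈ -D_mod · Δy = -2.62219 × (-0.0145) = +0.038022 = +3.8022%.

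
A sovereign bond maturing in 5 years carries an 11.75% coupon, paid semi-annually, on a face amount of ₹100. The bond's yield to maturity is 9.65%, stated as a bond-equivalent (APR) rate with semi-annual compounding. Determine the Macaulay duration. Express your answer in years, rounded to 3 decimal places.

3.966 years

Periodic yield y = 0.04825. Discount each cash flow and weight by its period:
  t   CF        PV=CF/(1+0.04825)^t    t·PV
  1        5.875         5.6046         5.6046
  2        5.875         5.3466        10.6932
  3        5.875         5.1005        15.3015
  4        5.875         4.8657        19.4629
  5        5.875         4.6418        23.2088
  6        5.875         4.4281        26.5687
  7        5.875         4.2243        29.5700
  8        5.875         4.0299        32.2388
  9        5.875         3.8444        34.5992
  10     105.875        66.0914       660.9136
  Σ                    108.1772       858.1615
Price P = Σ PV = 108.1772.
Macaulay duration = Σ(t·PV) / P = 858.1615 / 108.1772 = 7.93293 half-year periods.
In years: 7.93293 / 2 = 3.96646 years.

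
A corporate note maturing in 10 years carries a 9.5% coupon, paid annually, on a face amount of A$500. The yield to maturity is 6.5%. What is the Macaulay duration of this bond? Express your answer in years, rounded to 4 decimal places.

7.1820 years

Periodic yield y = 0.065. Discount each cash flow and weight by its year:
  t   CF        PV=CF/(1+0.065)^t    t·PV
  1        47.50        44.6009        44.6009
  2        47.50        41.8788        83.7576
  3        47.50        39.3228       117.9685
  4        47.50        36.9228       147.6914
  5        47.50        34.6693       173.3467
  6        47.50        32.5534       195.3202
  7        47.50        30.5665       213.9658
  8        47.50        28.7010       229.6079
  9        47.50        26.9493       242.5435
  10      547.50       291.6675     2,916.6750
  Σ                    607.8325     4,365.4776
Price P = Σ PV = 607.8325.
Macaulay duration = Σ(t·PV) / P = 4,365.4776 / 607.8325 = 7.18204 years.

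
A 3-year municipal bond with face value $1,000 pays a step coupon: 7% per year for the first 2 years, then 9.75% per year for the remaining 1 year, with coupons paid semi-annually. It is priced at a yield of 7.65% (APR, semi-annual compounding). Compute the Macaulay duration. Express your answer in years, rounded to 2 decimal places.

2.75 years

Periodic yield y = 0.03825. Discount each cash flow and weight by its period:
  t   CF        PV=CF/(1+0.03825)^t    t·PV
  1        35.00        33.7106        33.7106
  2        35.00        32.4686        64.9373
  3        35.00        31.2725        93.8174
  4        35.00        30.1204       120.4815
  5        48.75        40.4078       202.0389
  6     1,048.75       837.2600     5,023.5599
  Σ                  1,005.2398     5,538.5455
Price P = Σ PV = 1,005.2398.
Macaulay duration = Σ(t·PV) / P = 5,538.5455 / 1,005.2398 = 5.50968 half-year periods.
In years: 5.50968 / 2 = 2.75484 years.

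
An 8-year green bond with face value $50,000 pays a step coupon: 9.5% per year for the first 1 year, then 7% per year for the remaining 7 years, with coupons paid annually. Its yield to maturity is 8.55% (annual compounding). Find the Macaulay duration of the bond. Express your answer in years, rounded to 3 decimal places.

6.174 years

Periodic yield y = 0.0855. Discount each cash flow and weight by its year:
  t   CF        PV=CF/(1+0.0855)^t    t·PV
  1     4,750.00     4,375.8637     4,375.8637
  2     3,500.00     2,970.3552     5,940.7104
  3     3,500.00     2,736.3936     8,209.1807
  4     3,500.00     2,520.8600    10,083.4401
  5     3,500.00     2,322.3031    11,611.5156
  6     3,500.00     2,139.3856    12,836.3139
  7     3,500.00     1,970.8758    13,796.1304
  8    53,500.00    27,753.3338   222,026.6707
  Σ                 46,789.3708   288,879.8255
Price P = Σ PV = 46,789.3708.
Macaulay duration = Σ(t·PV) / P = 288,879.8255 / 46,789.3708 = 6.17405 years.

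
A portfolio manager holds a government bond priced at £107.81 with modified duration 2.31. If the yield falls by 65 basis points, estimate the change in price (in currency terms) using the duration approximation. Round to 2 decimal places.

Duration approximation: ΔP/P ≈ -D_mod · Δy = -2.31 × (-0.0065) = +0.015015.
ΔP ≈ 107.81 × (+0.015015) = +1.61876715.

+£1.62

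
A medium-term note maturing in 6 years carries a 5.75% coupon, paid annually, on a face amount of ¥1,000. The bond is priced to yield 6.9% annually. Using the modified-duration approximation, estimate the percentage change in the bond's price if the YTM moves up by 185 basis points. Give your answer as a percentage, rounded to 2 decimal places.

-9.03%

Periodic yield y = 0.069. Modified duration first:
  t   CF        PV=CF/(1+0.069)^t    t·PV
  1        57.50        53.7886        53.7886
  2        57.50        50.3167       100.6335
  3        57.50        47.0690       141.2069
  4        57.50        44.0308       176.1234
  5        57.50        41.1888       205.9441
  6     1,057.50       708.6212     4,251.7272
  Σ                    945.0152     4,929.4237
P = 945.0152; D_Mac = 5.21624 yrs; D_mod = 5.21624/(1+0.069) = 4.87955 yrs.
ΔP/P ≈ -D_mod · Δy = -4.87955 × (+0.0185) = -0.090272 = -9.0272%.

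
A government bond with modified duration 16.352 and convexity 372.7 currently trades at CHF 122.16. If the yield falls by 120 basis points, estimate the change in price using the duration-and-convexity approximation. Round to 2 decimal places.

Duration effect: -D_mod·Δy = -16.352 × (-0.012) = +0.196224
Convexity effect: ½·C·(Δy)² = 0.5 × 372.7 × (-0.012)² = +0.0268344
ΔP/P ≈ +0.196224 + 0.0268344 = +0.2230584
ΔP ≈ 122.16 × (+0.2230584) = +27.248814144.

+CHF 27.25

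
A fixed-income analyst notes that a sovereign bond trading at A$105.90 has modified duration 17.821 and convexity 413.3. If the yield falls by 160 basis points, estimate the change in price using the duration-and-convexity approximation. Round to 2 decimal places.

+A$35.80

Duration effect: -D_mod·Δy = -17.821 × (-0.016) = +0.285136
Convexity effect: ½·C·(Δy)² = 0.5 × 413.3 × (-0.016)² = +0.0529024
ΔP/P ≈ +0.285136 + 0.0529024 = +0.3380384
ΔP ≈ 105.90 × (+0.3380384) = +35.79826656.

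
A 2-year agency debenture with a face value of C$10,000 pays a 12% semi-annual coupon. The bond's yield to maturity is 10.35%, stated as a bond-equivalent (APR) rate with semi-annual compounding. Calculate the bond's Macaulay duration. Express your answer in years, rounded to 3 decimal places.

1.839 years

Periodic yield y = 0.05175. Discount each cash flow and weight by its period:
  t   CF        PV=CF/(1+0.05175)^t    t·PV
  1       600.00       570.4778       570.4778
  2       600.00       542.4082     1,084.8163
  3       600.00       515.7197     1,547.1590
  4    10,600.00     8,662.7500    34,651.0001
  Σ                 10,291.3556    37,853.4532
Price P = Σ PV = 10,291.3556.
Macaulay duration = Σ(t·PV) / P = 37,853.4532 / 10,291.3556 = 3.67818 half-year periods.
In years: 3.67818 / 2 = 1.83909 years.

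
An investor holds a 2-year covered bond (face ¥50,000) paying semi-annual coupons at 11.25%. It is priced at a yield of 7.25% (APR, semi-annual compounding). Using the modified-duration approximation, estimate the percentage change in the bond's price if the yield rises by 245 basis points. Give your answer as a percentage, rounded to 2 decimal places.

Periodic yield y = 0.03625. Modified duration first:
  t   CF        PV=CF/(1+0.03625)^t    t·PV
  1     2,812.50     2,714.1134     2,714.1134
  2     2,812.50     2,619.1685     5,238.3371
  3     2,812.50     2,527.5450     7,582.6351
  4    52,812.50    45,801.3788   183,205.5152
  Σ                 53,662.2057   198,740.6007
P = 53,662.2057; D_Mac = 3.70355 half-year periods = 1.85177 yrs; D_mod = 1.85177/(1+0.03625) = 1.78700 yrs.
ΔP/P ≈ -D_mod · Δy = -1.78700 × (+0.0245) = -0.043781 = -4.3781%.

-4.38%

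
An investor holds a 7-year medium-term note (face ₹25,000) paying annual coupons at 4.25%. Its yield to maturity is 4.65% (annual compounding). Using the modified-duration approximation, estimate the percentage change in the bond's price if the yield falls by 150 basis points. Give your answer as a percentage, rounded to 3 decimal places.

+8.870%

Periodic yield y = 0.0465. Modified duration first:
  t   CF        PV=CF/(1+0.0465)^t    t·PV
  1     1,062.50     1,015.2891     1,015.2891
  2     1,062.50       970.1759     1,940.3518
  3     1,062.50       927.0673     2,781.2018
  4     1,062.50       885.8741     3,543.4964
  5     1,062.50       846.5113     4,232.5567
  6     1,062.50       808.8976     4,853.3856
  7    26,062.50    18,960.1358   132,720.9506
  Σ                 24,413.9510   151,087.2318
P = 24,413.9510; D_Mac = 6.18856 yrs; D_mod = 6.18856/(1+0.0465) = 5.91358 yrs.
ΔP/P ≈ -D_mod · Δy = -5.91358 × (-0.015) = +0.088704 = +8.8704%.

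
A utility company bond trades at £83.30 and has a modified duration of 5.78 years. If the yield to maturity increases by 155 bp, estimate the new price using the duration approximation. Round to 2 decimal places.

Duration approximation: ΔP/P ≈ -D_mod · Δy = -5.78 × (+0.0155) = -0.089590.
New price ≈ 83.30 × (1 - 0.089590) = 75.837153.

£75.84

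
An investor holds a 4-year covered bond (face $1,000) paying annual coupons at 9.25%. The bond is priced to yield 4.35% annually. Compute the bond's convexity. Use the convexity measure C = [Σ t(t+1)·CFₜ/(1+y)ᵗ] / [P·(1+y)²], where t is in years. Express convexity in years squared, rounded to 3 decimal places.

15.685

With y = 0.0435:
  t   CF        PV=CF/(1+0.0435)^t    t·PV        t(t+1)·PV
  1        92.50        88.6440        88.6440         177.2880
  2        92.50        84.9487       169.8974         509.6923
  3        92.50        81.4075       244.2225         976.8899
  4     1,092.50       921.4073     3,685.6291      18,428.1453
  Σ                  1,176.4075     4,188.3930      20,092.0155
P = 1,176.4075.
Convexity = Σ t(t+1)·PV / [P·(1+y)²] = 20,092.0155 / (1,176.4075 × 1.088892) = 15.68487.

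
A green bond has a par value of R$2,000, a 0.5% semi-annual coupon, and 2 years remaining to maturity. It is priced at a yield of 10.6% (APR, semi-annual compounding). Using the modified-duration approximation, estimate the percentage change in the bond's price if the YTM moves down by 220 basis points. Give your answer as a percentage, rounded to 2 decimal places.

+4.16%

Periodic yield y = 0.053. Modified duration first:
  t   CF        PV=CF/(1+0.053)^t    t·PV
  1         5.00         4.7483         4.7483
  2         5.00         4.5093         9.0187
  3         5.00         4.2824        12.8471
  4     2,005.00     1,630.8007     6,523.2028
  Σ                  1,644.3408     6,549.8170
P = 1,644.3408; D_Mac = 3.98325 half-year periods = 1.99162 yrs; D_mod = 1.99162/(1+0.053) = 1.89138 yrs.
ΔP/P ≈ -D_mod · Δy = -1.89138 × (-0.022) = +0.041610 = +4.1610%.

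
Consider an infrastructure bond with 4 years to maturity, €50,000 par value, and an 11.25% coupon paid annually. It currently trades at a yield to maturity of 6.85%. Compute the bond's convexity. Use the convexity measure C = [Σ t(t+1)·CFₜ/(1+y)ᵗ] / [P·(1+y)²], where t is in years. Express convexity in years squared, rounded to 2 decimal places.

14.46

With y = 0.0685:
  t   CF        PV=CF/(1+0.0685)^t    t·PV        t(t+1)·PV
  1     5,625.00     5,264.3893     5,264.3893      10,528.7787
  2     5,625.00     4,926.8969     9,853.7938      29,561.3814
  3     5,625.00     4,611.0406    13,833.1218      55,332.4873
  4    55,625.00    42,674.8416   170,699.3665     853,496.8324
  Σ                 57,477.1685   199,650.6714     948,919.4798
P = 57,477.1685.
Convexity = Σ t(t+1)·PV / [P·(1+y)²] = 948,919.4798 / (57,477.1685 × 1.141692) = 14.46055.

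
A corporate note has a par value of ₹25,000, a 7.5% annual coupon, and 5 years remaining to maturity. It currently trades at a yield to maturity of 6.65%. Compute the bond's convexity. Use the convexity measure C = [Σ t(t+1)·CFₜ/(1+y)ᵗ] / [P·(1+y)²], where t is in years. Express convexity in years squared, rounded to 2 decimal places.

With y = 0.0665:
  t   CF        PV=CF/(1+0.0665)^t    t·PV        t(t+1)·PV
  1     1,875.00     1,758.0872     1,758.0872       3,516.1744
  2     1,875.00     1,648.4643     3,296.9286       9,890.7859
  3     1,875.00     1,545.6768     4,637.0304      18,548.1218
  4     1,875.00     1,449.2985     5,797.1939      28,985.9693
  5    26,875.00    19,477.9916    97,389.9580     584,339.7477
  Σ                 25,879.5184   112,879.1981     645,280.7992
P = 25,879.5184.
Convexity = Σ t(t+1)·PV / [P·(1+y)²] = 645,280.7992 / (25,879.5184 × 1.137422) = 21.92153.

21.92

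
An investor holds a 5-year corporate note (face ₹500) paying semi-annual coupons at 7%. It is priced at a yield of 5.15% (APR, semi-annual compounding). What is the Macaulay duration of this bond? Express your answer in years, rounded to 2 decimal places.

4.34 years

Periodic yield y = 0.02575. Discount each cash flow and weight by its period:
  t   CF        PV=CF/(1+0.02575)^t    t·PV
  1        17.50        17.0607        17.0607
  2        17.50        16.6324        33.2648
  3        17.50        16.2149        48.6446
  4        17.50        15.8078        63.2313
  5        17.50        15.4110        77.0549
  6        17.50        15.0241        90.1447
  7        17.50        14.6470       102.5287
  8        17.50        14.2793       114.2341
  9        17.50        13.9208       125.2872
  10      517.50       401.3240     4,013.2397
  Σ                    540.3219     4,684.6907
Price P = Σ PV = 540.3219.
Macaulay duration = Σ(t·PV) / P = 4,684.6907 / 540.3219 = 8.67019 half-year periods.
In years: 8.67019 / 2 = 4.33509 years.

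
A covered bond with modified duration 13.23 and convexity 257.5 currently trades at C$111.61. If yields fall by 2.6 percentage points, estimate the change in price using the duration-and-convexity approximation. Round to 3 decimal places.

+C$48.106

Duration effect: -D_mod·Δy = -13.23 × (-0.026) = +0.343980
Convexity effect: ½·C·(Δy)² = 0.5 × 257.5 × (-0.026)² = +0.0870350
ΔP/P ≈ +0.343980 + 0.0870350 = +0.431015
ΔP ≈ 111.61 × (+0.431015) = +48.10558415.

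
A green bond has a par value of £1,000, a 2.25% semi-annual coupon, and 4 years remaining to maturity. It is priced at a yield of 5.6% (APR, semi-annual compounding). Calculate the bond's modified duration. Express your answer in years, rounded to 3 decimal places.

3.731 years

Periodic yield y = 0.028. First find Macaulay duration:
  t   CF        PV=CF/(1+0.028)^t    t·PV
  1        11.25        10.9436        10.9436
  2        11.25        10.6455        21.2910
  3        11.25        10.3556        31.0667
  4        11.25        10.0735        40.2940
  5        11.25         9.7991        48.9956
  6        11.25         9.5322        57.1933
  7        11.25         9.2726        64.9081
  8     1,011.25       810.7998     6,486.3982
  Σ                    881.4218     6,761.0903
P = 881.4218; Macaulay duration = 6,761.0903 / 881.4218 = 7.67066 half-year periods = 3.83533 years.
Modified duration = D_Mac / (1 + y) = 3.83533 / 1.028 = 3.73087 years.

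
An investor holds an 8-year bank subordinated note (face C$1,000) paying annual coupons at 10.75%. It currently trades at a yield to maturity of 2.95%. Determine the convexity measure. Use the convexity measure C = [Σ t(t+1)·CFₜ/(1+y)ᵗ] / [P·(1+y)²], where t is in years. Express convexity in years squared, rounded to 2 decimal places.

47.88

With y = 0.0295:
  t   CF        PV=CF/(1+0.0295)^t    t·PV        t(t+1)·PV
  1       107.50       104.4196       104.4196         208.8392
  2       107.50       101.4275       202.8550         608.5651
  3       107.50        98.5211       295.5634       1,182.2536
  4       107.50        95.6980       382.7922       1,913.9609
  5       107.50        92.9558       464.7792       2,788.6754
  6       107.50        90.2922       541.7534       3,792.2735
  7       107.50        87.7049       613.9345       4,911.4761
  8     1,107.50       877.6734     7,021.3871      63,192.4835
  Σ                  1,548.6927     9,627.4844      78,598.5273
P = 1,548.6927.
Convexity = Σ t(t+1)·PV / [P·(1+y)²] = 78,598.5273 / (1,548.6927 × 1.059870) = 47.88467.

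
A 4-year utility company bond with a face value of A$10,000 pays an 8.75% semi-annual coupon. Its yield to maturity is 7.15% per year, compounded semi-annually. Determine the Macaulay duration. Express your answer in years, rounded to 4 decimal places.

Periodic yield y = 0.03575. Discount each cash flow and weight by its period:
  t   CF        PV=CF/(1+0.03575)^t    t·PV
  1       437.50       422.3992       422.3992
  2       437.50       407.8197       815.6393
  3       437.50       393.7433     1,181.2300
  4       437.50       380.1529     1,520.6115
  5       437.50       367.0315     1,835.1575
  6       437.50       354.3630     2,126.1782
  7       437.50       342.1318     2,394.9227
  8    10,437.50     7,880.5577    63,044.4615
  Σ                 10,548.1992    73,340.6001
Price P = Σ PV = 10,548.1992.
Macaulay duration = Σ(t·PV) / P = 73,340.6001 / 10,548.1992 = 6.95290 half-year periods.
In years: 6.95290 / 2 = 3.47645 years.

3.4765 years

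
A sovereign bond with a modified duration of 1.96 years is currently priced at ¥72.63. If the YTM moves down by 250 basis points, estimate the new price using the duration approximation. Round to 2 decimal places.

¥76.19

Duration approximation: ΔP/P ≈ -D_mod · Δy = -1.96 × (-0.025) = +0.049000.
New price ≈ 72.63 × (1 + 0.049000) = 76.18887.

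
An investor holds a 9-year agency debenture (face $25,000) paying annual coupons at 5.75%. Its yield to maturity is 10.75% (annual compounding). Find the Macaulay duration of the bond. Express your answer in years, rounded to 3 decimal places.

Periodic yield y = 0.1075. Discount each cash flow and weight by its year:
  t   CF        PV=CF/(1+0.1075)^t    t·PV
  1     1,437.50     1,297.9684     1,297.9684
  2     1,437.50     1,171.9805     2,343.9610
  3     1,437.50     1,058.2217     3,174.6650
  4     1,437.50       955.5049     3,822.0196
  5     1,437.50       862.7584     4,313.7918
  6     1,437.50       779.0143     4,674.0860
  7     1,437.50       703.3989     4,923.7926
  8     1,437.50       635.1232     5,080.9856
  9    26,437.50    10,546.9472    94,922.5245
  Σ                 18,010.9174   124,553.7944
Price P = Σ PV = 18,010.9174.
Macaulay duration = Σ(t·PV) / P = 124,553.7944 / 18,010.9174 = 6.91546 years.

6.915 years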